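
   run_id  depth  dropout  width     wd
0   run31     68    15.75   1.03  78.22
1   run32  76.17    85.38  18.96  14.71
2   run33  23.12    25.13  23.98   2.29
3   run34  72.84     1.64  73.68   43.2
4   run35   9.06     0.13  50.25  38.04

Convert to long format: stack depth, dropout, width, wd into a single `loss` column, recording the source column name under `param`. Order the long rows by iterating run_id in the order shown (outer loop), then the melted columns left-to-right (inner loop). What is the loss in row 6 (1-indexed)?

85.38

20 rows total (5 × 4). Row 6: index ⌊(6-1)/4⌋ = 1 into run_id → run32; (6-1) mod 4 = 1 into the melted columns → dropout.
So row 6 is (run32, dropout, 85.38); loss = 85.38.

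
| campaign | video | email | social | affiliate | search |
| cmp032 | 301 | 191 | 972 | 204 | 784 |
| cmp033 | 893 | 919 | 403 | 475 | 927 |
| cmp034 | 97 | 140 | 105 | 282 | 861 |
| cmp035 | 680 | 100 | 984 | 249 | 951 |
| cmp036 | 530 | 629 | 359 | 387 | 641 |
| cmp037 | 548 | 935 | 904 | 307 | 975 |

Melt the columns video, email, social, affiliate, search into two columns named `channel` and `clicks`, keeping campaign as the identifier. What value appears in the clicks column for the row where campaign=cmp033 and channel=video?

Unpivoting turns each (campaign, wide-column) pair into one long row.
The wide cell at row cmp033, column video holds 893, so the long row (cmp033, video) has clicks=893.

893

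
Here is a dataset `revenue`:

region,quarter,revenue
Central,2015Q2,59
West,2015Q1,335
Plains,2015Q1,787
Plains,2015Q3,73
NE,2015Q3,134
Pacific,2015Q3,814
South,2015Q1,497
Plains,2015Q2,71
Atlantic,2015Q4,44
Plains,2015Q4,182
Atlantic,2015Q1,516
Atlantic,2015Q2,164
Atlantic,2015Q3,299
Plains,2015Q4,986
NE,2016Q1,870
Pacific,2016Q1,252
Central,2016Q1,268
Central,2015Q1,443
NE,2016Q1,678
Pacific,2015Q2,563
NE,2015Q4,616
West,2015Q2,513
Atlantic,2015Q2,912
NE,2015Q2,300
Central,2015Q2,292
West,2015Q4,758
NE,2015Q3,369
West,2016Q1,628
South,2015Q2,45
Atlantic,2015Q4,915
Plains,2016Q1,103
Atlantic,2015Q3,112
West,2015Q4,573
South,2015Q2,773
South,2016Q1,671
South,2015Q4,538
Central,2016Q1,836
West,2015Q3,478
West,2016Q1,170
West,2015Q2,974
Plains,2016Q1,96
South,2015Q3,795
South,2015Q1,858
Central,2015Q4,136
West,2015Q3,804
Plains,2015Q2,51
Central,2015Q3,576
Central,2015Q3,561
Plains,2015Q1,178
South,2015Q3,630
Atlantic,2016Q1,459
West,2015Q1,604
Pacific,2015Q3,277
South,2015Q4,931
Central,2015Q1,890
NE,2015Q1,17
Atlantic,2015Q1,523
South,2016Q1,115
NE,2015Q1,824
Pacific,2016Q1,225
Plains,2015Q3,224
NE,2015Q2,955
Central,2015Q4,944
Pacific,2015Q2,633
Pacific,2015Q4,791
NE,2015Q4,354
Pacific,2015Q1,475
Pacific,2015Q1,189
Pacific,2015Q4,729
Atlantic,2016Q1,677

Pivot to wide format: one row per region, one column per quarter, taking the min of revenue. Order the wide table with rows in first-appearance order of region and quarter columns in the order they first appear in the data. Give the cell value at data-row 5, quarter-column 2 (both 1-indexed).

With rows in first-appearance order of region, row 5 is region=Pacific. quarter columns in first-appearance order: 2015Q2, 2015Q1, 2015Q3, 2015Q4, 2016Q1; column 2 is 2015Q1.
Long rows with region=Pacific, quarter=2015Q1: min(475, 189) = 189.

189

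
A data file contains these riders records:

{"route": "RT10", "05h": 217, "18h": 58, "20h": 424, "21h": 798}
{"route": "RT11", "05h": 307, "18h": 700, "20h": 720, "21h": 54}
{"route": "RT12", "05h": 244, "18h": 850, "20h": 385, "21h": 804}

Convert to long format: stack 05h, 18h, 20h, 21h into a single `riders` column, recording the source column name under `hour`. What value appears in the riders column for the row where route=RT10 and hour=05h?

217

Unpivoting turns each (route, wide-column) pair into one long row.
The wide cell at row RT10, column 05h holds 217, so the long row (RT10, 05h) has riders=217.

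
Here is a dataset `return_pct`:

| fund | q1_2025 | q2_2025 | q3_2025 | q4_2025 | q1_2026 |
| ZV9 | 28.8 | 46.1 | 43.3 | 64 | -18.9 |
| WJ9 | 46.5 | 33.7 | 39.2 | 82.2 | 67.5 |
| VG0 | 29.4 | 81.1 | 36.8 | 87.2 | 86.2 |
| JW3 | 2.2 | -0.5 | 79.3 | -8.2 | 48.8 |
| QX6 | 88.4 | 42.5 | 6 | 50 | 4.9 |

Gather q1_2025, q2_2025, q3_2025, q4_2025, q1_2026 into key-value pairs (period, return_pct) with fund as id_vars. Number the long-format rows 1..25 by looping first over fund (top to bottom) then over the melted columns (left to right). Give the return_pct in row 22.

25 rows total (5 × 5). Row 22: index ⌊(22-1)/5⌋ = 4 into fund → QX6; (22-1) mod 5 = 1 into the melted columns → q2_2025.
So row 22 is (QX6, q2_2025, 42.5); return_pct = 42.5.

42.5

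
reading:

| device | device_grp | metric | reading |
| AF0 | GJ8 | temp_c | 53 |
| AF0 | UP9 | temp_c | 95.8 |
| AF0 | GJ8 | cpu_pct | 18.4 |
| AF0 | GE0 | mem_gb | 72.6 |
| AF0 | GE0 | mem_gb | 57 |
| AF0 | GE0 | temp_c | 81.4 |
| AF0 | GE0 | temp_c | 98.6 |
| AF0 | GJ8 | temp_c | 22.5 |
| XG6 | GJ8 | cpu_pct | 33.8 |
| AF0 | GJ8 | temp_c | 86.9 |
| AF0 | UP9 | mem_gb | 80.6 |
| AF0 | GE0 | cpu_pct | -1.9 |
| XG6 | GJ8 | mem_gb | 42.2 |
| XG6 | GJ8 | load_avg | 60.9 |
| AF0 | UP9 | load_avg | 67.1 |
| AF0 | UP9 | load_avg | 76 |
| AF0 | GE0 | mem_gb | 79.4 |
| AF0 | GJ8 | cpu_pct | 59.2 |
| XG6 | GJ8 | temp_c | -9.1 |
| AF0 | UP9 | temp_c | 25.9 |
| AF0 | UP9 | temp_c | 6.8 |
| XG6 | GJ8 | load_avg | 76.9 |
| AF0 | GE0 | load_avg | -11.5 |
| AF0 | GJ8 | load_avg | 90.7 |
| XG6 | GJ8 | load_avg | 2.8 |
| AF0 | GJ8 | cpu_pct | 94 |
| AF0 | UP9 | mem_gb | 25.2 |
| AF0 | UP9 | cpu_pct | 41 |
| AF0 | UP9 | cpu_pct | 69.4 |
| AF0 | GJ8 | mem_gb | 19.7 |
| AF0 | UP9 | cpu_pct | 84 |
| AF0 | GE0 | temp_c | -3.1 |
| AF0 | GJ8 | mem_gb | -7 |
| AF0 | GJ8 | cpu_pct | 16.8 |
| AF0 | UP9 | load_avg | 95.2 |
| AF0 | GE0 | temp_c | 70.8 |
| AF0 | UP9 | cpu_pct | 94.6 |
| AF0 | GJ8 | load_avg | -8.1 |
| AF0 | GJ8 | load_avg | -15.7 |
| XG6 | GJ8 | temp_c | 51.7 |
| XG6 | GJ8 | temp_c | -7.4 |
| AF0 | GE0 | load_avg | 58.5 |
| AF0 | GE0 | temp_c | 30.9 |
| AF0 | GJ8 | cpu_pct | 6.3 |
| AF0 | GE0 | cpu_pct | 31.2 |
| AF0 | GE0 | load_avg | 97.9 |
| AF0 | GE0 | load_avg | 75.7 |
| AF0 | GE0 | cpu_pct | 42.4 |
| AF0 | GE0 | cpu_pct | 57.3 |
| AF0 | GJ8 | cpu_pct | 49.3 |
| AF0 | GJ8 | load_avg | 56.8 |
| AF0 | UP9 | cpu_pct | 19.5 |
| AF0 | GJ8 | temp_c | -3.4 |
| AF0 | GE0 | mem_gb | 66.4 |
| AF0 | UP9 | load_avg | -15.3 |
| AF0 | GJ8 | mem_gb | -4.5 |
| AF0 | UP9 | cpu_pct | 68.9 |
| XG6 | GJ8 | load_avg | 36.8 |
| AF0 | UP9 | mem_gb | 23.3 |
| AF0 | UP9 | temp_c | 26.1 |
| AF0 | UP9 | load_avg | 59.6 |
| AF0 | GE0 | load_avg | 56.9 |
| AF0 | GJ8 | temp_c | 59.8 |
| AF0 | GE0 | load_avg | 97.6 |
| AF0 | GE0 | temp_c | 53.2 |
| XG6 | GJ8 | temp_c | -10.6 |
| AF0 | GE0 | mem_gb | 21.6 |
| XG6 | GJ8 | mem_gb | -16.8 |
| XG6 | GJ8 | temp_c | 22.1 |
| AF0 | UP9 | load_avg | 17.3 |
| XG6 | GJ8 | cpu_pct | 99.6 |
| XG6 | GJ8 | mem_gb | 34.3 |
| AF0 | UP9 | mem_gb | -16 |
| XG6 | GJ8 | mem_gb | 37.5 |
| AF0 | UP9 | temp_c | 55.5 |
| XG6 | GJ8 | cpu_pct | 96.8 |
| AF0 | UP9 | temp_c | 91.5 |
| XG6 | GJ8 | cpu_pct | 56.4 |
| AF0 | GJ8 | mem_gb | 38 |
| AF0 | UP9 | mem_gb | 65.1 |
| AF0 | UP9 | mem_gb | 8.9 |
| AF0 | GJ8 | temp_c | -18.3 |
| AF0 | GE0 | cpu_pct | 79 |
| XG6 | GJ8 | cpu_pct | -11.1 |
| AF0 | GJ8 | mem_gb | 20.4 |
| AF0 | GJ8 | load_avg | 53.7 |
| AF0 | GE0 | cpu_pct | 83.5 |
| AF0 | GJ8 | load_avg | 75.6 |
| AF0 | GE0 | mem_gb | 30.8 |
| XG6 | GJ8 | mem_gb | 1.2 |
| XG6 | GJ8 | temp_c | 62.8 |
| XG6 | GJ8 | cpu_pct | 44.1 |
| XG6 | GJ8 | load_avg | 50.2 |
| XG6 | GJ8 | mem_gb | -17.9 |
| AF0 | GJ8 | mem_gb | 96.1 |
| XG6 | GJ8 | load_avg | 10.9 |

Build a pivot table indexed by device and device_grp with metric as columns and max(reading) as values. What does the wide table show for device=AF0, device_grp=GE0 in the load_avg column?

97.9

Rows with device=AF0, device_grp=GE0 and metric=load_avg: reading values are -11.5, 58.5, 97.9, 75.7, 56.9, 97.6.
max(-11.5, 58.5, 97.9, 75.7, 56.9, 97.6) = 97.9.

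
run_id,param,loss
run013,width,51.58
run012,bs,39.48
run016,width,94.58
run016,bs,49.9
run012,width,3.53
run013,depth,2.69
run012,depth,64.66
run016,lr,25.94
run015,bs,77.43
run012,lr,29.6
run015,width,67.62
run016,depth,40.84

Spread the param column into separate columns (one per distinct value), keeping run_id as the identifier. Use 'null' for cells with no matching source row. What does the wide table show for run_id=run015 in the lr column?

No long-format row has run_id=run015 and param=lr, so the cell is null.

null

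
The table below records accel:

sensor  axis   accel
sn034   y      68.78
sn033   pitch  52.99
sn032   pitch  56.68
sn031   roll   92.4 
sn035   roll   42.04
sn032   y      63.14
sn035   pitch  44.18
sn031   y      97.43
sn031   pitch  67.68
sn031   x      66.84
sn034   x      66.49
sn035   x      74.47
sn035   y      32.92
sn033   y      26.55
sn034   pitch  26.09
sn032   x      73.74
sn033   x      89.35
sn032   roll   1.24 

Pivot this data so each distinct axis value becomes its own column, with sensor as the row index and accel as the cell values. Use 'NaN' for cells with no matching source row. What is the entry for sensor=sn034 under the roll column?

NaN

No long-format row has sensor=sn034 and axis=roll, so the cell is NaN.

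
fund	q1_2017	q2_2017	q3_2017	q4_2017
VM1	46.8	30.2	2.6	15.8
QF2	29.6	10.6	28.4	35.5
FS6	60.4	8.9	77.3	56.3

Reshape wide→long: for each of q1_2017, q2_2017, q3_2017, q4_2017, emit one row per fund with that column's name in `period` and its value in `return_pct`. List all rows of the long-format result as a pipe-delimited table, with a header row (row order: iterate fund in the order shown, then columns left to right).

Each (fund, column) pair becomes one row: 3 × 4 = 12 rows.
For example, (VM1, q1_2017) → return_pct=46.8.

| fund | period | return_pct |
| VM1 | q1_2017 | 46.8 |
| VM1 | q2_2017 | 30.2 |
| VM1 | q3_2017 | 2.6 |
| VM1 | q4_2017 | 15.8 |
| QF2 | q1_2017 | 29.6 |
| QF2 | q2_2017 | 10.6 |
| QF2 | q3_2017 | 28.4 |
| QF2 | q4_2017 | 35.5 |
| FS6 | q1_2017 | 60.4 |
| FS6 | q2_2017 | 8.9 |
| FS6 | q3_2017 | 77.3 |
| FS6 | q4_2017 | 56.3 |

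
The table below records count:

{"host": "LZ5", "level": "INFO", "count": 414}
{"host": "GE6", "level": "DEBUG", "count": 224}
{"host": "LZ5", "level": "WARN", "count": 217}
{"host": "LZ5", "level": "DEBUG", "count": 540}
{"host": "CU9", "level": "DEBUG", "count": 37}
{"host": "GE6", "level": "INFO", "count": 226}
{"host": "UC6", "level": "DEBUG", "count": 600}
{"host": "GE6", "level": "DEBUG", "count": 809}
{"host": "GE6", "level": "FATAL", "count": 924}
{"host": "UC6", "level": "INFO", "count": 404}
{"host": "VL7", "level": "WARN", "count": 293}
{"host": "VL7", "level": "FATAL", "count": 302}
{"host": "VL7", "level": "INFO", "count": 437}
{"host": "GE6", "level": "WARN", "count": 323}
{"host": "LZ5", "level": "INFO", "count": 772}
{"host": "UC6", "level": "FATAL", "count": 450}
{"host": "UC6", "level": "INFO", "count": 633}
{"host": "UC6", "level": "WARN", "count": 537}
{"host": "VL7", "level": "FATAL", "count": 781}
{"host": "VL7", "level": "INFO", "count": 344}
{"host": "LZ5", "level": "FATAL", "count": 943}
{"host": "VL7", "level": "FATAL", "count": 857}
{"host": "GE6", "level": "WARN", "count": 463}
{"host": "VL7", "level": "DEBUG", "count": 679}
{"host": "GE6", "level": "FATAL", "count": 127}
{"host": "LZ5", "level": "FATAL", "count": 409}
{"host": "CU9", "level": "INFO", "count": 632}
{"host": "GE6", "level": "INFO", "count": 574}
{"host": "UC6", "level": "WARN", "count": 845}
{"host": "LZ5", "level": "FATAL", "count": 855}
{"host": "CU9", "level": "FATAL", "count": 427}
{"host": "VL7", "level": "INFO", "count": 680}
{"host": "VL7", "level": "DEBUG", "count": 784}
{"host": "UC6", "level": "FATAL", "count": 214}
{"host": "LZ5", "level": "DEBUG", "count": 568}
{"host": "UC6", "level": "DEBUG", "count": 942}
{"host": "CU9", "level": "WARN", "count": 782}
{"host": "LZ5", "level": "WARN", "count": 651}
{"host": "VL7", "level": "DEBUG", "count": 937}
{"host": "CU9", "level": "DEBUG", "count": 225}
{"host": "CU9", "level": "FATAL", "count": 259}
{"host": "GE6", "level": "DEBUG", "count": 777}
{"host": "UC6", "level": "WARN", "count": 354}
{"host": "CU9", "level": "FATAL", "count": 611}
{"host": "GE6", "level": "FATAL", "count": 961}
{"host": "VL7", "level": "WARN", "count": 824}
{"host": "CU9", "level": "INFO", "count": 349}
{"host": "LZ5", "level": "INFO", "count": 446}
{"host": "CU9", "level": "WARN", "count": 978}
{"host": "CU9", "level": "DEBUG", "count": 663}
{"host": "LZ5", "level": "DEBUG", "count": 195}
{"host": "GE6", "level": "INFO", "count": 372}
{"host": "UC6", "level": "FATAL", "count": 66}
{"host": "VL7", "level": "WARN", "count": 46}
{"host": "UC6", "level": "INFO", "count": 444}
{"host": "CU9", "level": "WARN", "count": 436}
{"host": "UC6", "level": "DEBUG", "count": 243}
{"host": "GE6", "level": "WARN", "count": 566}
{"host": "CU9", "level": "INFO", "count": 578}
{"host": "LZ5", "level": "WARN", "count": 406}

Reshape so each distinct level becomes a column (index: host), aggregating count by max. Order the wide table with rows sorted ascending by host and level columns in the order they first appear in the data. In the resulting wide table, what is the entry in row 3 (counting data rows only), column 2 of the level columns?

With rows sorted ascending by host, row 3 is host=LZ5. level columns in first-appearance order: INFO, DEBUG, WARN, FATAL; column 2 is DEBUG.
Long rows with host=LZ5, level=DEBUG: max(540, 568, 195) = 568.

568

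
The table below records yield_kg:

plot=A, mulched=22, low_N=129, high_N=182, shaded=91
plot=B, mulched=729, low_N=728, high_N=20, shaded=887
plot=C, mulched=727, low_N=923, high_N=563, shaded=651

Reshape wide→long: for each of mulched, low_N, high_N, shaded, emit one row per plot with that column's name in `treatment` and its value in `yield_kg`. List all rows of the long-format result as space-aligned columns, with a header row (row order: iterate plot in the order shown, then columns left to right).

plot  treatment  yield_kg
A     mulched    22      
A     low_N      129     
A     high_N     182     
A     shaded     91      
B     mulched    729     
B     low_N      728     
B     high_N     20      
B     shaded     887     
C     mulched    727     
C     low_N      923     
C     high_N     563     
C     shaded     651     

Each (plot, column) pair becomes one row: 3 × 4 = 12 rows.
For example, (A, mulched) → yield_kg=22.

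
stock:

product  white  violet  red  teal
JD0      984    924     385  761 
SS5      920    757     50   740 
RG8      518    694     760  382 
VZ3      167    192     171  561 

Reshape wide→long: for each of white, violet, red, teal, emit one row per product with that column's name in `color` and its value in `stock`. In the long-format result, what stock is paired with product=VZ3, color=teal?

561

Unpivoting turns each (product, wide-column) pair into one long row.
The wide cell at row VZ3, column teal holds 561, so the long row (VZ3, teal) has stock=561.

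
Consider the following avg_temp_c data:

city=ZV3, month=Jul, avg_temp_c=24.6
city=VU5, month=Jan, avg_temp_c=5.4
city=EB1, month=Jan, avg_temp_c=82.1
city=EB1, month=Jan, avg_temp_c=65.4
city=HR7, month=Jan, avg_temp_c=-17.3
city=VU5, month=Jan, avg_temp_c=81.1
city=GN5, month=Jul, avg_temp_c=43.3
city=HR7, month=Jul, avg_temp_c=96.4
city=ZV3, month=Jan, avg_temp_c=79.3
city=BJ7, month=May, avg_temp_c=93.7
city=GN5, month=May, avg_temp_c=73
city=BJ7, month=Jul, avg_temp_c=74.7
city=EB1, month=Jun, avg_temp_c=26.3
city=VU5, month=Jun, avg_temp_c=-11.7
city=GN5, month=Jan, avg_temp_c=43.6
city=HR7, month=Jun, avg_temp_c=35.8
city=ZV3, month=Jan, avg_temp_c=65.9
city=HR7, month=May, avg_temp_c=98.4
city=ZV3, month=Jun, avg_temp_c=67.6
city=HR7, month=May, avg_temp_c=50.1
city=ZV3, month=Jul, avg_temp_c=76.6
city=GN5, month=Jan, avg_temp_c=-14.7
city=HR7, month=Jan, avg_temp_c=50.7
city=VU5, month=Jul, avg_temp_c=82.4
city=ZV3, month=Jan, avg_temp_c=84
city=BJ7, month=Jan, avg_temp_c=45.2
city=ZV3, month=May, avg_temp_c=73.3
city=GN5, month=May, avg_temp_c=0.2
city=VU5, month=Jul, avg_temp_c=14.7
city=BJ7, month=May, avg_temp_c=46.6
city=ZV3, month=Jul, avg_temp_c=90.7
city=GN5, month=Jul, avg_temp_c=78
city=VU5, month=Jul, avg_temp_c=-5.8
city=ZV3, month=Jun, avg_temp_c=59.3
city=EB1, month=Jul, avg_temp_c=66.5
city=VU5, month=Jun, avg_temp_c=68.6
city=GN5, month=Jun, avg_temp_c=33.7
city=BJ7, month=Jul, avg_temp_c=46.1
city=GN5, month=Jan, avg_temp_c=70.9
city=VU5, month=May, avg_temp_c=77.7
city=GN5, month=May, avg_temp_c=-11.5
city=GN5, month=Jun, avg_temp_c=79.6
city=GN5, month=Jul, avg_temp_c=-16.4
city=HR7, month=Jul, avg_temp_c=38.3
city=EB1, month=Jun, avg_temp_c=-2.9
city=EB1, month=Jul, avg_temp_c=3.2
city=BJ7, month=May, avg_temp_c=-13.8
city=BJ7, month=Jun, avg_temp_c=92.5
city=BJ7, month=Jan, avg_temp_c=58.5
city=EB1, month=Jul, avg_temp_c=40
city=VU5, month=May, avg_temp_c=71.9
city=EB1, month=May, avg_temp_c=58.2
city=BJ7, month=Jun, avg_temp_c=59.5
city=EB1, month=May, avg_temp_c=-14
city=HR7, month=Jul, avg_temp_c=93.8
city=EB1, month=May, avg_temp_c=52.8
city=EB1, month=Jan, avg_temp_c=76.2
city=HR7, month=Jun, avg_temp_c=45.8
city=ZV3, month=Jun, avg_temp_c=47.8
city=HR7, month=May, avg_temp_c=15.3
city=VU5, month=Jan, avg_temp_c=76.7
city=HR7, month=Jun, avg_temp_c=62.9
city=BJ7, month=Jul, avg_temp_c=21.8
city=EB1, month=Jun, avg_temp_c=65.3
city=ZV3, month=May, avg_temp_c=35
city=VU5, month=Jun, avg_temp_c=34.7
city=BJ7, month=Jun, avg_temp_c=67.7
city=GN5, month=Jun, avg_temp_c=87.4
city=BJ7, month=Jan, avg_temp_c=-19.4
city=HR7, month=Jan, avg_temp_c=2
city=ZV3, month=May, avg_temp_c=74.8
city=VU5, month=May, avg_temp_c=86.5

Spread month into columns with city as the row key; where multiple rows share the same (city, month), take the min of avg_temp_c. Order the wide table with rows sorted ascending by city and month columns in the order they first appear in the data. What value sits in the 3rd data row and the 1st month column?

With rows sorted ascending by city, row 3 is city=GN5. month columns in first-appearance order: Jul, Jan, May, Jun; column 1 is Jul.
Long rows with city=GN5, month=Jul: min(43.3, 78, -16.4) = -16.4.

-16.4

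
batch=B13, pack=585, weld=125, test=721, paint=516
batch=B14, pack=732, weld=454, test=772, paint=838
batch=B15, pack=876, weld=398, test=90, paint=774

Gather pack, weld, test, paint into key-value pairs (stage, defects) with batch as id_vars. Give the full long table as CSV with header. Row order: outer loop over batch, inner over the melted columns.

batch,stage,defects
B13,pack,585
B13,weld,125
B13,test,721
B13,paint,516
B14,pack,732
B14,weld,454
B14,test,772
B14,paint,838
B15,pack,876
B15,weld,398
B15,test,90
B15,paint,774

Each (batch, column) pair becomes one row: 3 × 4 = 12 rows.
For example, (B13, pack) → defects=585.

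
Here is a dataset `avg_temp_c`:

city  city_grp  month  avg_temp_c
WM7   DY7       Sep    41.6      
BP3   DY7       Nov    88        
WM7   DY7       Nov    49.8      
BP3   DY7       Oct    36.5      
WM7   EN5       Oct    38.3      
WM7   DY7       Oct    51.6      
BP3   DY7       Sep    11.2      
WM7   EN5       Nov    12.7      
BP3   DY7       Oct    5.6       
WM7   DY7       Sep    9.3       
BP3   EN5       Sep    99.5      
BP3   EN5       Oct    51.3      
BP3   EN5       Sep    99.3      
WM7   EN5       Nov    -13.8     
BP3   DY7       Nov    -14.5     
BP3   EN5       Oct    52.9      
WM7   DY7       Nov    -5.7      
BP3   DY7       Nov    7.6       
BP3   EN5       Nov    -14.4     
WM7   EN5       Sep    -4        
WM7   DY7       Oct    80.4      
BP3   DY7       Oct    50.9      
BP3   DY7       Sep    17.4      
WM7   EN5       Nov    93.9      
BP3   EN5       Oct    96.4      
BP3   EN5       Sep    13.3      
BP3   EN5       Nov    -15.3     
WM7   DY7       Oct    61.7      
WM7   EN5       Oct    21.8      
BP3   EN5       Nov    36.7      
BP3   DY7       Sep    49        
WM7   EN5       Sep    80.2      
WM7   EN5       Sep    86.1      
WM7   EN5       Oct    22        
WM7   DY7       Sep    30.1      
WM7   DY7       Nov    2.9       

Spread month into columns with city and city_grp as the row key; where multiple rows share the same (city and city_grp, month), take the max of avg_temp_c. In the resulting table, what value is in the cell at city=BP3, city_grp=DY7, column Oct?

Rows with city=BP3, city_grp=DY7 and month=Oct: avg_temp_c values are 36.5, 5.6, 50.9.
max(36.5, 5.6, 50.9) = 50.9.

50.9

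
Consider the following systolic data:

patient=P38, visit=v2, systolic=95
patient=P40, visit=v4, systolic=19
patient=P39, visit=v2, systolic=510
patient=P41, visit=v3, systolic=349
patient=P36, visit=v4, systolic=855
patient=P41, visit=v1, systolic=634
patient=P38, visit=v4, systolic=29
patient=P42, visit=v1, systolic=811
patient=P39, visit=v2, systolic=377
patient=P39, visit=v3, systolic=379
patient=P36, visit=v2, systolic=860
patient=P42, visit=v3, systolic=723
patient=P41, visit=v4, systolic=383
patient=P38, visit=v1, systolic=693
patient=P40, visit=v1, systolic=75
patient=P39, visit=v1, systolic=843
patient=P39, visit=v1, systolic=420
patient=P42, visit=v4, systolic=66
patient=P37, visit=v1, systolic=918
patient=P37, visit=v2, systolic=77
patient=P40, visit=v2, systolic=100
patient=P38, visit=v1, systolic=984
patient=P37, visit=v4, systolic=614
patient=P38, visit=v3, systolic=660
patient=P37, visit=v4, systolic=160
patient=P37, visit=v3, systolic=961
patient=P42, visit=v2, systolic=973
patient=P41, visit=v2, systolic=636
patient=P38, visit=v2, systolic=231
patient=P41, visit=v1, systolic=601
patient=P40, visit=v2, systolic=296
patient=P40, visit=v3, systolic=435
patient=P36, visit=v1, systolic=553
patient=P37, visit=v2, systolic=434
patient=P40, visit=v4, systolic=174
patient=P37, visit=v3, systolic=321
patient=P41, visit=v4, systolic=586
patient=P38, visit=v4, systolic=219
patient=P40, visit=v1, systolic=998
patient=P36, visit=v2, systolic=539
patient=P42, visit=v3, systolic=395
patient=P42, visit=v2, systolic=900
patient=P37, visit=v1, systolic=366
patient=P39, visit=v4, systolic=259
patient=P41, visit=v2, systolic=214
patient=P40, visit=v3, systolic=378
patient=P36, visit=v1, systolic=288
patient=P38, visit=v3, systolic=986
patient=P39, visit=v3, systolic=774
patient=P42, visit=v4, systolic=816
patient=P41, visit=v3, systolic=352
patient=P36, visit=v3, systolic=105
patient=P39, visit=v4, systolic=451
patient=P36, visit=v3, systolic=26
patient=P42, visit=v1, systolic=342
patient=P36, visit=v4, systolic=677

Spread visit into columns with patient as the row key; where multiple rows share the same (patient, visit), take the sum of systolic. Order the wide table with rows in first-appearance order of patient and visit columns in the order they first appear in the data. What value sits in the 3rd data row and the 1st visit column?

887

With rows in first-appearance order of patient, row 3 is patient=P39. visit columns in first-appearance order: v2, v4, v3, v1; column 1 is v2.
Long rows with patient=P39, visit=v2: 510 + 377 = 887.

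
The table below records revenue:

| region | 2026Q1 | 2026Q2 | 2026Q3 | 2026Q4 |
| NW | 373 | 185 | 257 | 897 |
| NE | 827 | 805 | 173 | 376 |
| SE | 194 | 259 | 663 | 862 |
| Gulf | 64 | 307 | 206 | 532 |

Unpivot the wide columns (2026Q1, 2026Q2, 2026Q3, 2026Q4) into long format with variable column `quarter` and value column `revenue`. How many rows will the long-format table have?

16

4 region values × 4 melted columns = 16 rows.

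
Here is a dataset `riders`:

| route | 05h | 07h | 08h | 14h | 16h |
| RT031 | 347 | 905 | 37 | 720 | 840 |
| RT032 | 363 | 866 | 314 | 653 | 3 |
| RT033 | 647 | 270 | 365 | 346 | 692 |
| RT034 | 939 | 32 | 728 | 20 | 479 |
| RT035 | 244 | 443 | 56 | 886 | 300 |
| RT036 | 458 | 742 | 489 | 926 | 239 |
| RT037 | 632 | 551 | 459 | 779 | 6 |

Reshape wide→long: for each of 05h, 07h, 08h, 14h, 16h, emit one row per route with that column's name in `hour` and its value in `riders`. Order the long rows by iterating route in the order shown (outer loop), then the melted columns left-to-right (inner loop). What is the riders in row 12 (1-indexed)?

270

35 rows total (7 × 5). Row 12: index ⌊(12-1)/5⌋ = 2 into route → RT033; (12-1) mod 5 = 1 into the melted columns → 07h.
So row 12 is (RT033, 07h, 270); riders = 270.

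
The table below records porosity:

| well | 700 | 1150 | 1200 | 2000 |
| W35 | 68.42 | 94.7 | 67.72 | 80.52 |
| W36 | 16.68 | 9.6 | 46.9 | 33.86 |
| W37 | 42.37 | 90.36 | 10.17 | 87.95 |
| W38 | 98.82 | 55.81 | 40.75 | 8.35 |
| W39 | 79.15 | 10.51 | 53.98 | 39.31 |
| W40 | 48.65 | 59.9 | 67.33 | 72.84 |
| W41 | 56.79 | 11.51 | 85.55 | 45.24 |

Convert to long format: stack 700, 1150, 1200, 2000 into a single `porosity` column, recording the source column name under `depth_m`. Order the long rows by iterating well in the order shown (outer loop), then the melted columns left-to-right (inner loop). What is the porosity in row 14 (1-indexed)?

55.81

28 rows total (7 × 4). Row 14: index ⌊(14-1)/4⌋ = 3 into well → W38; (14-1) mod 4 = 1 into the melted columns → 1150.
So row 14 is (W38, 1150, 55.81); porosity = 55.81.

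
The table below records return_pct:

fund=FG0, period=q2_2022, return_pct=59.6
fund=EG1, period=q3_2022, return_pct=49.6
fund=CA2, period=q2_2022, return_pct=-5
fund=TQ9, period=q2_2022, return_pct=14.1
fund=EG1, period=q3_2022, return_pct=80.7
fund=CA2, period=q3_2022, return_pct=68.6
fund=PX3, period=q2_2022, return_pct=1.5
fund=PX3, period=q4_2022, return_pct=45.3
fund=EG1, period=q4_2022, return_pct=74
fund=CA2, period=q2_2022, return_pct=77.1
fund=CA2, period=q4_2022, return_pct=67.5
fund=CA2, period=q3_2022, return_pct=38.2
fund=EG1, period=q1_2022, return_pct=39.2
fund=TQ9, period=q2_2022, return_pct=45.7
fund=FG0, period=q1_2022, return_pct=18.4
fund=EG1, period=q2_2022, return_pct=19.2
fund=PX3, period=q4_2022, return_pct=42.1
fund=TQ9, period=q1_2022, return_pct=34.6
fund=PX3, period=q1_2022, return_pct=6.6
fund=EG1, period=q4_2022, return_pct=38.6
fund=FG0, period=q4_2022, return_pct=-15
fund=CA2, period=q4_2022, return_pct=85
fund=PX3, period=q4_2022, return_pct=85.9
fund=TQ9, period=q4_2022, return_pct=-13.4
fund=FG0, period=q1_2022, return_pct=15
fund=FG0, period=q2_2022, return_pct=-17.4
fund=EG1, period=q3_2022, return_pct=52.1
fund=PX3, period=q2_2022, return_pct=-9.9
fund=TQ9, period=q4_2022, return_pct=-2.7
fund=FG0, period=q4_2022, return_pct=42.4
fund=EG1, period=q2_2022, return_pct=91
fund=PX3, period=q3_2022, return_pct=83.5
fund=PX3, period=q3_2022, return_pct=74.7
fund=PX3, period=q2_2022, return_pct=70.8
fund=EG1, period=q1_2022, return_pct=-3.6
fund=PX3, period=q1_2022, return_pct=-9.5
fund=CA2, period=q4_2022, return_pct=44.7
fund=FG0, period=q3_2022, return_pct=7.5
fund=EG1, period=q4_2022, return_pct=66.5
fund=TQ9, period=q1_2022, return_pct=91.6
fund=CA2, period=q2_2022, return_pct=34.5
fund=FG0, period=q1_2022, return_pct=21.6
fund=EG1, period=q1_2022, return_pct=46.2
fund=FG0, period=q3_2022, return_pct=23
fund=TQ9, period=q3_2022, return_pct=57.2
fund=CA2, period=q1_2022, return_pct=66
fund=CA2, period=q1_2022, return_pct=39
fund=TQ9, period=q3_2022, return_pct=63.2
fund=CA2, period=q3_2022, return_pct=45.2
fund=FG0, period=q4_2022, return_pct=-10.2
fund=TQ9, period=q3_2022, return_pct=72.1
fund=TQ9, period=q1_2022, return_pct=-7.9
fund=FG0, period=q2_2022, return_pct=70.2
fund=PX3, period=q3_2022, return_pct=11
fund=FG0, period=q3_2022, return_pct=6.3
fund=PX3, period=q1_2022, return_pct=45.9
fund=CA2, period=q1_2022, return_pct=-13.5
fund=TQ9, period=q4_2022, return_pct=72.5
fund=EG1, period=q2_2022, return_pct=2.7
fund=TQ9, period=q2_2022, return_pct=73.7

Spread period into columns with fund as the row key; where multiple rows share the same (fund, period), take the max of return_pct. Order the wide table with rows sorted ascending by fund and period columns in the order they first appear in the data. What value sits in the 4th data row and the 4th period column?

45.9

With rows sorted ascending by fund, row 4 is fund=PX3. period columns in first-appearance order: q2_2022, q3_2022, q4_2022, q1_2022; column 4 is q1_2022.
Long rows with fund=PX3, period=q1_2022: max(6.6, -9.5, 45.9) = 45.9.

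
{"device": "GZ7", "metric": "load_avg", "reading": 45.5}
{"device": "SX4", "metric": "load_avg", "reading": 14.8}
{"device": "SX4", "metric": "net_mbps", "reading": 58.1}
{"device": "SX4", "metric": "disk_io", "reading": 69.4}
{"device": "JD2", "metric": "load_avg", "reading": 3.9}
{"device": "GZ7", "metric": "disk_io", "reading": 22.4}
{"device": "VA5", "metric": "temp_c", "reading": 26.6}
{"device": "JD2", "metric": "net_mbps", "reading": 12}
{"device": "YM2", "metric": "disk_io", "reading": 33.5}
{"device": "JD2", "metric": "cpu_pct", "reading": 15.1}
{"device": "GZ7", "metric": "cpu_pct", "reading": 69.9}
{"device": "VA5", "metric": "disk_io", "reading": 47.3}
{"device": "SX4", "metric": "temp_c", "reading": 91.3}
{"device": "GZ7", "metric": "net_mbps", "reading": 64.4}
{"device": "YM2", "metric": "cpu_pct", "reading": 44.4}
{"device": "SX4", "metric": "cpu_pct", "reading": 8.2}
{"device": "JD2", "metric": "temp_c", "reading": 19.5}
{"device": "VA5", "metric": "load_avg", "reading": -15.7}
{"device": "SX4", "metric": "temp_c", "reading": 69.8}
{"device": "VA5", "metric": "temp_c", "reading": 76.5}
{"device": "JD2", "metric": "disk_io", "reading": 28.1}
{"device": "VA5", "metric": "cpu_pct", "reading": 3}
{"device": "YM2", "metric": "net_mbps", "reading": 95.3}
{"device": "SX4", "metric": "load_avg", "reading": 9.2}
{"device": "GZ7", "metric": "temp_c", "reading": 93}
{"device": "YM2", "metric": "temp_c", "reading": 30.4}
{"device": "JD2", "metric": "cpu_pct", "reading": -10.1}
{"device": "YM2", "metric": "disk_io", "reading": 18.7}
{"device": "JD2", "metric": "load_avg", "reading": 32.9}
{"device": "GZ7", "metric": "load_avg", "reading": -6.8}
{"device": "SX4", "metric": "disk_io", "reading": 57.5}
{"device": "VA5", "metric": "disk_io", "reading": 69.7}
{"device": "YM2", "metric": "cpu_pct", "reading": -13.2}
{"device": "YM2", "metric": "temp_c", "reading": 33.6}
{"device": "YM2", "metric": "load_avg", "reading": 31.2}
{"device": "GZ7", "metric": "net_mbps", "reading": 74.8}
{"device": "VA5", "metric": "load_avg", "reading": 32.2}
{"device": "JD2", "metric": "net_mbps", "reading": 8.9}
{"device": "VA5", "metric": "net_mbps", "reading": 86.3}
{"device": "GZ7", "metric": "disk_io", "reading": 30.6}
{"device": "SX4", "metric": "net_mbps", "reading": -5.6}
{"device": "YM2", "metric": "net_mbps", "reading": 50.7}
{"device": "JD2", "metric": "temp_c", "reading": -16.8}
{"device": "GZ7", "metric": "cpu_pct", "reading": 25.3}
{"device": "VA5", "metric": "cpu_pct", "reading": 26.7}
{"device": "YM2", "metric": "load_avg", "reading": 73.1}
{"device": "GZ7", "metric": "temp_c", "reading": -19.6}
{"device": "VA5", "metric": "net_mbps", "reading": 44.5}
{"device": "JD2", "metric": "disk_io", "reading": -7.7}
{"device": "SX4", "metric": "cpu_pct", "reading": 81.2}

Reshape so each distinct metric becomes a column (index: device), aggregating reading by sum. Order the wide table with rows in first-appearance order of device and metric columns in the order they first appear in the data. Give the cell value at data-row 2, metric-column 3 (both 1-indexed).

126.9

With rows in first-appearance order of device, row 2 is device=SX4. metric columns in first-appearance order: load_avg, net_mbps, disk_io, temp_c, cpu_pct; column 3 is disk_io.
Long rows with device=SX4, metric=disk_io: 69.4 + 57.5 = 126.9.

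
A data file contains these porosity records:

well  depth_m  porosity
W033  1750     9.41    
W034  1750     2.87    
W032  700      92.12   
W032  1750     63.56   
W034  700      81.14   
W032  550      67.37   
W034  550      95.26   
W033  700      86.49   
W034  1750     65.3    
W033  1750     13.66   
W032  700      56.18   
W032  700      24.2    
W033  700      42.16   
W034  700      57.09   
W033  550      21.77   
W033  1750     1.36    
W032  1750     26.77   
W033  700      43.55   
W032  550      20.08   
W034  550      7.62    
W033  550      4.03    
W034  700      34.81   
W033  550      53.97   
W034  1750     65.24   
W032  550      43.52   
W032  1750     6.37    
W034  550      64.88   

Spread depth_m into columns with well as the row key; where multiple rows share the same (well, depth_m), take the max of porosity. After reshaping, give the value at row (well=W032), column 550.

67.37

Rows with well=W032 and depth_m=550: porosity values are 67.37, 20.08, 43.52.
max(67.37, 20.08, 43.52) = 67.37.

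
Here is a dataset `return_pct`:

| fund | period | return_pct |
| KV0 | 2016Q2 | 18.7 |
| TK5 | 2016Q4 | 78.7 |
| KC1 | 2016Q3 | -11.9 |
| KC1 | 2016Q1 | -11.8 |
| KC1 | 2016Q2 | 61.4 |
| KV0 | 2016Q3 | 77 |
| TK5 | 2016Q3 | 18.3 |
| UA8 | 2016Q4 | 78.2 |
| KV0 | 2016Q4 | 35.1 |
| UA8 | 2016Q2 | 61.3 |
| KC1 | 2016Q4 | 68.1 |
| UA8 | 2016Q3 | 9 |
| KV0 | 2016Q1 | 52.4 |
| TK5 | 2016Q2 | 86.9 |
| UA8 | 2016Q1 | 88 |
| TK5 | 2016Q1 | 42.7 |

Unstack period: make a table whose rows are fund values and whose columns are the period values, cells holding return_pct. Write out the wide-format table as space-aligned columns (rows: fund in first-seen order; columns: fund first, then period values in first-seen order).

Columns: fund plus the 4 distinct period values (2016Q2, 2016Q4, 2016Q3, 2016Q1).
For example, row KV0 column 2016Q2 takes return_pct=18.7 from the long row (KV0, 2016Q2).

fund  2016Q2  2016Q4  2016Q3  2016Q1
KV0   18.7    35.1    77      52.4  
TK5   86.9    78.7    18.3    42.7  
KC1   61.4    68.1    -11.9   -11.8 
UA8   61.3    78.2    9       88    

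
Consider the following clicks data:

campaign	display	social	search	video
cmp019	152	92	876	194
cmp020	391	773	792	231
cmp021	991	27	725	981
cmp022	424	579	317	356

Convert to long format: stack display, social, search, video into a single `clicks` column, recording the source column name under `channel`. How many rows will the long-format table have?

4 campaign values × 4 melted columns = 16 rows.

16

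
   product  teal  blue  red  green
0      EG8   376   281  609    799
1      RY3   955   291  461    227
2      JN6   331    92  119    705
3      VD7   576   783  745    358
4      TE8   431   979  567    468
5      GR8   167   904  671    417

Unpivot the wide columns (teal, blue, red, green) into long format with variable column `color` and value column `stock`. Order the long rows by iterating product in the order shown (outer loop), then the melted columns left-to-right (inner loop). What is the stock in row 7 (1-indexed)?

461

24 rows total (6 × 4). Row 7: index ⌊(7-1)/4⌋ = 1 into product → RY3; (7-1) mod 4 = 2 into the melted columns → red.
So row 7 is (RY3, red, 461); stock = 461.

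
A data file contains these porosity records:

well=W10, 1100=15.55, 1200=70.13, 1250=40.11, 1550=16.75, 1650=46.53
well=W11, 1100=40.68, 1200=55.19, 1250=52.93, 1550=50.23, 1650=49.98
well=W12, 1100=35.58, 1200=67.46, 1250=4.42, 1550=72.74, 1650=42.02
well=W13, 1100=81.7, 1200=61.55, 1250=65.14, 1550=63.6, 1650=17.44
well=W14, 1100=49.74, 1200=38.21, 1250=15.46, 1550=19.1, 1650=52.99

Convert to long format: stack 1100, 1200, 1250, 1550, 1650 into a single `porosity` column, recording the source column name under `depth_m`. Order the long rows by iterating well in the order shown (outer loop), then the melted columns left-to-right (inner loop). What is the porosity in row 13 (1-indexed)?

25 rows total (5 × 5). Row 13: index ⌊(13-1)/5⌋ = 2 into well → W12; (13-1) mod 5 = 2 into the melted columns → 1250.
So row 13 is (W12, 1250, 4.42); porosity = 4.42.

4.42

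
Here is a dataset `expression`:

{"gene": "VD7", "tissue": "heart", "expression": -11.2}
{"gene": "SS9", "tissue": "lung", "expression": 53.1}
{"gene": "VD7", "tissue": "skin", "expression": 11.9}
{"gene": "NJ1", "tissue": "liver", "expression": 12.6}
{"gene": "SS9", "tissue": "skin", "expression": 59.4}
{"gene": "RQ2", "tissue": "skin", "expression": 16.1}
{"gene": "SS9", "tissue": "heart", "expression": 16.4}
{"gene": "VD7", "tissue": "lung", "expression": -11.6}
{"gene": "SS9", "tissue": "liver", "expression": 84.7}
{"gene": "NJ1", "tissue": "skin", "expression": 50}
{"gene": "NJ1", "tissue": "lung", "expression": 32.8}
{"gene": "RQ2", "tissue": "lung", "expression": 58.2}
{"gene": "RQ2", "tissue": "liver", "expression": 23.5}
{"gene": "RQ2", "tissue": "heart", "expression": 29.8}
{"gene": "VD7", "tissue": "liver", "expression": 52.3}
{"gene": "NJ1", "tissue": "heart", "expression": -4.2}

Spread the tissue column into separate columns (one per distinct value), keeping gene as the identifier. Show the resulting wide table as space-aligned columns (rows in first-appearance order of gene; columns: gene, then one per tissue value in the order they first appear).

Columns: gene plus the 4 distinct tissue values (heart, lung, skin, liver).
For example, row VD7 column heart takes expression=-11.2 from the long row (VD7, heart).

gene  heart  lung   skin  liver
VD7   -11.2  -11.6  11.9  52.3 
SS9   16.4   53.1   59.4  84.7 
NJ1   -4.2   32.8   50    12.6 
RQ2   29.8   58.2   16.1  23.5 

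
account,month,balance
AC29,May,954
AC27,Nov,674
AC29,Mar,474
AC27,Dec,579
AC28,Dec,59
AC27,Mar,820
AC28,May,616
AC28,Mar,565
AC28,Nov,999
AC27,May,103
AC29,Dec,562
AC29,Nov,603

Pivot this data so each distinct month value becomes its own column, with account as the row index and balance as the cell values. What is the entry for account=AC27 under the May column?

Wide layout: rows indexed by account, columns are the 4 distinct month values (May, Nov, Mar, Dec).
Cell (account=AC27, month=May) draws from the long row where account=AC27 and month=May, which has balance=103.

103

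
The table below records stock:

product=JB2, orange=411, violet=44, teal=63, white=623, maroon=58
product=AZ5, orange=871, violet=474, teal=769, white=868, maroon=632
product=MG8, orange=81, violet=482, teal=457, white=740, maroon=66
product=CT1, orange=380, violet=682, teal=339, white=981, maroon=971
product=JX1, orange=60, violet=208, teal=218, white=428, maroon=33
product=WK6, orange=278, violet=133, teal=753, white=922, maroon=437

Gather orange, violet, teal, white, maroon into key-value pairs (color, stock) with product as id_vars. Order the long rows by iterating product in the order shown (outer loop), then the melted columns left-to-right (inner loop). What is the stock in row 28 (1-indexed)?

753

30 rows total (6 × 5). Row 28: index ⌊(28-1)/5⌋ = 5 into product → WK6; (28-1) mod 5 = 2 into the melted columns → teal.
So row 28 is (WK6, teal, 753); stock = 753.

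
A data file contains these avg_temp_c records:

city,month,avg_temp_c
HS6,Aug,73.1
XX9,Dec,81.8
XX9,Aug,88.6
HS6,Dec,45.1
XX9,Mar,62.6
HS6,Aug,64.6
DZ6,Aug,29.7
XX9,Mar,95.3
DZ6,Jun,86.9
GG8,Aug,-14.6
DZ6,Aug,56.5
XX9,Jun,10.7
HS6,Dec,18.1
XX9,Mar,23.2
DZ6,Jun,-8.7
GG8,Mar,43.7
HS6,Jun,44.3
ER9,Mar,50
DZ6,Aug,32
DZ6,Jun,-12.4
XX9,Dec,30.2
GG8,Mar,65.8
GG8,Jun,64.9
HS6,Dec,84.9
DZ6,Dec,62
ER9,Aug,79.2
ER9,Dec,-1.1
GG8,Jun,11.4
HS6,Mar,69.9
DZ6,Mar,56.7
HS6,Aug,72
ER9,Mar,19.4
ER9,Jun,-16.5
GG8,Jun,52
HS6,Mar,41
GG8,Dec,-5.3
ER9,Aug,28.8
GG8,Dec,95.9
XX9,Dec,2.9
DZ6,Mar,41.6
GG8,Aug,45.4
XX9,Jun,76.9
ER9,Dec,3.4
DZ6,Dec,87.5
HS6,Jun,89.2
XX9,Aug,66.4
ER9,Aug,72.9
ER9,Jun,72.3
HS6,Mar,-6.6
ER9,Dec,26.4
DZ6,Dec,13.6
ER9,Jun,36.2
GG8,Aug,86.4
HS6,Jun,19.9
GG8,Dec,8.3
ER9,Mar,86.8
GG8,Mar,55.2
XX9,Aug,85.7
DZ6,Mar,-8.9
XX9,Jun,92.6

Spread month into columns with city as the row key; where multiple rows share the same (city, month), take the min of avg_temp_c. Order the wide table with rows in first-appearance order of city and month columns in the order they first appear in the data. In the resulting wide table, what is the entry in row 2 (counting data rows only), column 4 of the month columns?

With rows in first-appearance order of city, row 2 is city=XX9. month columns in first-appearance order: Aug, Dec, Mar, Jun; column 4 is Jun.
Long rows with city=XX9, month=Jun: min(10.7, 76.9, 92.6) = 10.7.

10.7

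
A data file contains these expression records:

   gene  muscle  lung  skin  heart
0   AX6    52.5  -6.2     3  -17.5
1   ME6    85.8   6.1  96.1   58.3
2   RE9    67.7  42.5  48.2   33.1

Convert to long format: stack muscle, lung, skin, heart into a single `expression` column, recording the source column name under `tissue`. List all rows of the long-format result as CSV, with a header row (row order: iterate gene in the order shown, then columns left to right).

Each (gene, column) pair becomes one row: 3 × 4 = 12 rows.
For example, (AX6, muscle) → expression=52.5.

gene,tissue,expression
AX6,muscle,52.5
AX6,lung,-6.2
AX6,skin,3
AX6,heart,-17.5
ME6,muscle,85.8
ME6,lung,6.1
ME6,skin,96.1
ME6,heart,58.3
RE9,muscle,67.7
RE9,lung,42.5
RE9,skin,48.2
RE9,heart,33.1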